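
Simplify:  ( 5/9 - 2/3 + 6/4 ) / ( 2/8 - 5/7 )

Numerator: 5/9 - 2/3 + 6/4 = 25/18
Denominator: 2/8 - 5/7 = -13/28
Divide: (25/18) · (-28/13) = -350/117

-350/117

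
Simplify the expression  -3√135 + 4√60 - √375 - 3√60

3√135 = 9*√15; 4√60 = 8*√15; √375 = 5*√15; 3√60 = 6*√15
Combine: (-9 + 8 - 5 - 6)·√15 = -12*√15

-12*√15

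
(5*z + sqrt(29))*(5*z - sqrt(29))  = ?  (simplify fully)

25*z**2 - 29

Difference of squares with P = 5*z, Q = sqrt(29).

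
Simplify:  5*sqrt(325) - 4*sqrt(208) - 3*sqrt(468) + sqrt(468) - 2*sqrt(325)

-13*sqrt(13)

5*sqrt(325) = 25*sqrt(13); 4*sqrt(208) = 16*sqrt(13); 3*sqrt(468) = 18*sqrt(13); sqrt(468) = 6*sqrt(13); 2*sqrt(325) = 10*sqrt(13)
Combine: (25 - 16 - 18 + 6 - 10)·sqrt(13) = -13*sqrt(13)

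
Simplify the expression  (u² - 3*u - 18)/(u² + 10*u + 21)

Factor: u² - 3*u - 18 = (u + 3)·(u - 6);  u² + 10*u + 21 = (u + 3)·(u + 7)
Cancel the common factor (u + 3).

(u - 6)/(u + 7)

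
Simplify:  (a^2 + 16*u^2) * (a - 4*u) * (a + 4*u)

a^4 - 256*u^4

Pair the conjugate factors: (a+(4*u))(a-(4*u)) = a^2 - 16*u^2, then repeat with the next factor.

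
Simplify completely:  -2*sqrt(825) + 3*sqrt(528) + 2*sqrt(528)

10*sqrt(33)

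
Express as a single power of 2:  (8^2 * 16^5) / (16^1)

2^22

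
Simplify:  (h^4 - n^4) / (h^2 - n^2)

Difference of fourth powers: factor out (h^2 - n^2).

h^2 + n^2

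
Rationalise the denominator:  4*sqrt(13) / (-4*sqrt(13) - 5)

(-208 + 20*sqrt(13))/183

Multiply numerator and denominator by -5 + 4*sqrt(13).
Denominator becomes -183; numerator becomes -20*sqrt(13) + 208.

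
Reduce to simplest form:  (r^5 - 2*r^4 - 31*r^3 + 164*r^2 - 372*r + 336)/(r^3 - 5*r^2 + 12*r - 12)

r^2 + 3*r - 28

Factor: r^5 - 2*r^4 - 31*r^3 + 164*r^2 - 372*r + 336 = (r^2 - 3*r + 6)*(r + 7)*(r - 4)*(r - 2);  r^3 - 5*r^2 + 12*r - 12 = (r - 2)*(r^2 - 3*r + 6)
Cancel the common factors (r^2 - 3*r + 6), (r - 2).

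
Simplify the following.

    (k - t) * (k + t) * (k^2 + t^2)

Pair the conjugate factors: (k+t)(k-t) = k^2 - t^2, then repeat with the next factor.

k^4 - t^4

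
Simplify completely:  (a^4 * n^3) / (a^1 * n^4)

a^3/n

Quotient: a^3 * (n^-1)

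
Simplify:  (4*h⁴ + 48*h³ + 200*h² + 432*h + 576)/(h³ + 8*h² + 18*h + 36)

4*h + 16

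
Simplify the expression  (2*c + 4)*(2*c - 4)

(2*c)**2 - (4)**2 = 4*c**2 - 16.

4*c**2 - 16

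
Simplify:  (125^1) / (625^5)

5^(-17)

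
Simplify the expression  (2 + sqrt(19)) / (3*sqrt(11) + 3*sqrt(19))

(-sqrt(209) - 2*sqrt(11) + 2*sqrt(19) + 19)/24

Multiply numerator and denominator by -3*sqrt(11) + 3*sqrt(19).
Denominator becomes 72; numerator becomes -3*sqrt(209) - 6*sqrt(11) + 6*sqrt(19) + 57.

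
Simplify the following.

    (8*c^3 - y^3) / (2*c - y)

4*c^2 + 2*c*y + y^2

(2*c)^3 - y^3 = (2*c - y)(4*c^2 + 2*c*y + y^2).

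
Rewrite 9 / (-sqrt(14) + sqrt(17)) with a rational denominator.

Multiply numerator and denominator by sqrt(14) + sqrt(17).
Denominator becomes 3; numerator becomes 9*sqrt(14) + 9*sqrt(17).

3*sqrt(14) + 3*sqrt(17)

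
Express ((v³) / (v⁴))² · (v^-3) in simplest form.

v^(-5)

Inside the bracket: (v^-1)
Raise to the power 2: (v^-2)
Multiply by (v^-3): add exponents.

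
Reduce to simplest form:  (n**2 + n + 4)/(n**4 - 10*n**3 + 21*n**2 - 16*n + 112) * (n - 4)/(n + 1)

1/(n**2 - 6*n - 7)

Factor: n**4 - 10*n**3 + 21*n**2 - 16*n + 112 = (n - 4)*(n - 7)*(n**2 + n + 4)
Cancel the common factors (n**2 + n + 4), (n - 4).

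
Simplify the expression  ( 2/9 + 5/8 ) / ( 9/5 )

305/648

Numerator: 2/9 + 5/8 = 61/72
Denominator: 9/5 = 9/5
Divide: (61/72) · (5/9) = 305/648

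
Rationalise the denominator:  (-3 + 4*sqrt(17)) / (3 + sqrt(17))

Multiply numerator and denominator by -sqrt(17) + 3.
Denominator becomes -8; numerator becomes -77 + 15*sqrt(17).

(-15*sqrt(17) + 77)/8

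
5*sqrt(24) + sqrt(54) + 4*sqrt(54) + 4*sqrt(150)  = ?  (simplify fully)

45*sqrt(6)

5*sqrt(24) = 10*sqrt(6); sqrt(54) = 3*sqrt(6); 4*sqrt(54) = 12*sqrt(6); 4*sqrt(150) = 20*sqrt(6)
Combine: (10 + 3 + 12 + 20)·sqrt(6) = 45*sqrt(6)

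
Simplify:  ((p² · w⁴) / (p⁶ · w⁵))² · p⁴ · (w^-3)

Inside the bracket: (p^-4) · (w^-1)
Raise to the power 2: (p^-8) · (w^-2)
Multiply by p⁴ · (w^-3): add exponents.

1/(p⁴*w⁵)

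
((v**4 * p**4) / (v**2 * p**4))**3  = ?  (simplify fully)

Inside the bracket: v**2
Raise to the power 3: v**6

v**6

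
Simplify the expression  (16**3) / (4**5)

16**3 = 2**12; 4**5 = 2**10
Combine exponents: 2**2

2**2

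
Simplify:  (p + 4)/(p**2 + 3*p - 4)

1/(p - 1)

Factor: p**2 + 3*p - 4 = (p - 1)*(p + 4)
Cancel the common factor (p + 4).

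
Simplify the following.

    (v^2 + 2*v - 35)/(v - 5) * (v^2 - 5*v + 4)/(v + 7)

v^2 - 5*v + 4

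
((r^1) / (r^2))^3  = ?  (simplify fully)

Inside the bracket: (r^-1)
Raise to the power 3: (r^-3)

r^(-3)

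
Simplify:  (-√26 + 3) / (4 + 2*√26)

Multiply numerator and denominator by -2*√26 + 4.
Denominator becomes -88; numerator becomes -10*√26 + 64.

(-32 + 5*√26)/44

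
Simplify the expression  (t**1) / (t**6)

t**(-5)

Quotient: (t**-5)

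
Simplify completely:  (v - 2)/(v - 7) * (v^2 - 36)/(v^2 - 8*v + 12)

(v + 6)/(v - 7)

Factor: v^2 - 36 = (v + 6)*(v - 6);  v^2 - 8*v + 12 = (v - 6)*(v - 2)
Cancel the common factors (v - 6), (v - 2).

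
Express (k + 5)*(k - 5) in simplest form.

Product of conjugates: (P+Q)(P-Q) = P^2 - Q^2.

k^2 - 25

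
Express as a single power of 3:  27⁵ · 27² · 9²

27⁵ = 3^15; 27² = 3^6; 9² = 3^4
Combine exponents: 3^25

3^25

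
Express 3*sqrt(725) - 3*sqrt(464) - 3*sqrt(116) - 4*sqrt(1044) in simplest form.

3*sqrt(725) = 15*sqrt(29); 3*sqrt(464) = 12*sqrt(29); 3*sqrt(116) = 6*sqrt(29); 4*sqrt(1044) = 24*sqrt(29)
Combine: (15 - 12 - 6 - 24)·sqrt(29) = -27*sqrt(29)

-27*sqrt(29)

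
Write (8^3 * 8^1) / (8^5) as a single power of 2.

2^(-3)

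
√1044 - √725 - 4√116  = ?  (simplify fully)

-7*√29

√1044 = 6*√29; √725 = 5*√29; 4√116 = 8*√29
Combine: (6 - 5 - 8)·√29 = -7*√29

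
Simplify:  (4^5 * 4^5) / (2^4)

2^16

4^5 = 2^10; 4^5 = 2^10; 2^4 = 2^4
Combine exponents: 2^16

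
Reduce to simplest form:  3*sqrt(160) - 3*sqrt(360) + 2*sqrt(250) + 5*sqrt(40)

3*sqrt(160) = 12*sqrt(10); 3*sqrt(360) = 18*sqrt(10); 2*sqrt(250) = 10*sqrt(10); 5*sqrt(40) = 10*sqrt(10)
Combine: (12 - 18 + 10 + 10)·sqrt(10) = 14*sqrt(10)

14*sqrt(10)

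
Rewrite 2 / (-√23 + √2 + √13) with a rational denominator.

Group as (√2 + √13) - √23; multiply by (√2 + √13) + √23, then rationalise the remaining surd.

(4*√23 + 6*√13 + 17*√2 + √598)/10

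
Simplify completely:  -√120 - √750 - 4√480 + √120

-21*√30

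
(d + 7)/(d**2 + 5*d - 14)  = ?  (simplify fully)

1/(d - 2)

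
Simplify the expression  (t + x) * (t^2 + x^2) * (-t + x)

-t^4 + x^4

(x+t)(x-t) = -t^2 + x^2; continue pairing.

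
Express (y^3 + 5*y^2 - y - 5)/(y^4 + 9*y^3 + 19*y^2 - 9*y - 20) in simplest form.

Factor: y^3 + 5*y^2 - y - 5 = (y - 1)*(y + 1)*(y + 5);  y^4 + 9*y^3 + 19*y^2 - 9*y - 20 = (y + 4)*(y - 1)*(y + 5)*(y + 1)
Cancel the common factors (y - 1), (y + 1), (y + 5).

1/(y + 4)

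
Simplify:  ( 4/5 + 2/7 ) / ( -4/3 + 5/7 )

Numerator: 4/5 + 2/7 = 38/35
Denominator: -4/3 + 5/7 = -13/21
Divide: (38/35) · (-21/13) = -114/65

-114/65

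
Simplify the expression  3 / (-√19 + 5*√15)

Multiply numerator and denominator by √19 + 5*√15.
Denominator becomes 356; numerator becomes 3*√19 + 15*√15.

(3*√19 + 15*√15)/356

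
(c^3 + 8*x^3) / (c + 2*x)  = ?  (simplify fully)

c^2 - 2*c*x + 4*x^2

(2*x)^3 + c^3 = (c + 2*x)(c^2 - 2*c*x + 4*x^2).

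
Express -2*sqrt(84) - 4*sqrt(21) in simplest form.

2*sqrt(84) = 4*sqrt(21); 4*sqrt(21) = 4*sqrt(21)
Combine: (-4 - 4)·sqrt(21) = -8*sqrt(21)

-8*sqrt(21)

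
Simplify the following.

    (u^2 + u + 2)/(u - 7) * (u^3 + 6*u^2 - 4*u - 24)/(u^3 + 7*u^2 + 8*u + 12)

(u^2 - 4)/(u - 7)

Factor: u^3 + 6*u^2 - 4*u - 24 = (u - 2)*(u + 2)*(u + 6);  u^3 + 7*u^2 + 8*u + 12 = (u^2 + u + 2)*(u + 6)
Cancel the common factors (u^2 + u + 2), (u + 6).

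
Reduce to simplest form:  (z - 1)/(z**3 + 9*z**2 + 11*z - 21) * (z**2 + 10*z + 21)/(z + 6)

1/(z + 6)

Factor: z**3 + 9*z**2 + 11*z - 21 = (z + 7)*(z - 1)*(z + 3);  z**2 + 10*z + 21 = (z + 3)*(z + 7)
Cancel the common factors (z - 1), (z + 7), (z + 3).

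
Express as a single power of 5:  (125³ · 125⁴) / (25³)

5^15

125³ = 5^9; 125⁴ = 5^12; 25³ = 5^6
Combine exponents: 5^15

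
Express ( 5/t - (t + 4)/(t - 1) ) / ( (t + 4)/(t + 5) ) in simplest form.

Numerator: 5/t - (t + 4)/(t - 1) = (-t² + t - 5)/(t² - t)
Denominator: (t + 4)/(t + 5) = (t + 4)/(t + 5)
Divide: ((-t² + t - 5)/(t² - t)) · ((t + 5)/(t + 4)) = (-t³ - 4*t² - 25)/(t³ + 3*t² - 4*t)

(-t³ - 4*t² - 25)/(t³ + 3*t² - 4*t)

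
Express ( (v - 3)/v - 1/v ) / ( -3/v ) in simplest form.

-v/3 + 4/3

Numerator: (v - 3)/v - 1/v = (v - 4)/v
Denominator: -3/v = -3/v
Divide: ((v - 4)/v) · (-v/3) = -v/3 + 4/3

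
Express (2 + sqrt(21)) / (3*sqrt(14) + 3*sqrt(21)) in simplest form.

Multiply numerator and denominator by -3*sqrt(14) + 3*sqrt(21).
Denominator becomes 63; numerator becomes -21*sqrt(6) - 6*sqrt(14) + 6*sqrt(21) + 63.

(-7*sqrt(6) - 2*sqrt(14) + 2*sqrt(21) + 21)/21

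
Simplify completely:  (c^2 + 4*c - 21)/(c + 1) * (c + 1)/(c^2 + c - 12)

Factor: c^2 + 4*c - 21 = (c + 7)*(c - 3);  c^2 + c - 12 = (c + 4)*(c - 3)
Cancel the common factors (c - 3), (c + 1).

(c + 7)/(c + 4)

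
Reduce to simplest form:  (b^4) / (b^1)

Quotient: b^3

b^3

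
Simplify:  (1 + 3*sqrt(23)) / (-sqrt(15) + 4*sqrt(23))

(sqrt(15) + 4*sqrt(23) + 3*sqrt(345) + 276)/353

Multiply numerator and denominator by sqrt(15) + 4*sqrt(23).
Denominator becomes 353; numerator becomes sqrt(15) + 4*sqrt(23) + 3*sqrt(345) + 276.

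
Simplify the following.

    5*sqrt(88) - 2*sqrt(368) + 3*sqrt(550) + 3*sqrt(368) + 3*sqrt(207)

5*sqrt(88) = 10*sqrt(22); 2*sqrt(368) = 8*sqrt(23); 3*sqrt(550) = 15*sqrt(22); 3*sqrt(368) = 12*sqrt(23); 3*sqrt(207) = 9*sqrt(23)

13*sqrt(23) + 25*sqrt(22)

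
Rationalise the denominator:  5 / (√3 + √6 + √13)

(-15*√26 - 10*√13 + 25*√6 + 40*√3)/28

Group as (√6 + √13) + √3; multiply by (√6 + √13) - √3, then rationalise the remaining surd.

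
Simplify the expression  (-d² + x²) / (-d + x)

d + x

Difference of squares: factor out (-d + x).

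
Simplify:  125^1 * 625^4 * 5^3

5^22

125^1 = 5^3; 625^4 = 5^16; 5^3 = 5^3
Combine exponents: 5^22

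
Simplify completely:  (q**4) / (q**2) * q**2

q**4

Quotient: q**2
Multiply by q**2: add exponents.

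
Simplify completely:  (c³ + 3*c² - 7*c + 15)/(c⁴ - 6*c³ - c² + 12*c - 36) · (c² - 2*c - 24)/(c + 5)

(c + 4)/(c + 2)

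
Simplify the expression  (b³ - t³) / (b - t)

b² + b*t + t²

b^3 - t^3 = (b - t)(b² + b*t + t²).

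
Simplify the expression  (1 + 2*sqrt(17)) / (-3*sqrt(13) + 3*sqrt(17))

(sqrt(13) + sqrt(17) + 2*sqrt(221) + 34)/12

Multiply numerator and denominator by 3*sqrt(13) + 3*sqrt(17).
Denominator becomes 36; numerator becomes 3*sqrt(13) + 3*sqrt(17) + 6*sqrt(221) + 102.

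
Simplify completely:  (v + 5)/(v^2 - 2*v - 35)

1/(v - 7)

Factor: v^2 - 2*v - 35 = (v - 7)*(v + 5)
Cancel the common factor (v + 5).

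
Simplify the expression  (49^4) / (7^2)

49^4 = 7^8; 7^2 = 7^2
Combine exponents: 7^6

7^6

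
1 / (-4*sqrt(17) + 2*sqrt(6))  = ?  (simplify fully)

(-2*sqrt(17) - sqrt(6))/124

Multiply numerator and denominator by 2*sqrt(6) + 4*sqrt(17).
Denominator becomes -248; numerator becomes 2*sqrt(6) + 4*sqrt(17).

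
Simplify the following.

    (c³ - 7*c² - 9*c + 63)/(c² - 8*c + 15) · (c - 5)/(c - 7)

c + 3

Factor: c³ - 7*c² - 9*c + 63 = (c - 3)·(c + 3)·(c - 7);  c² - 8*c + 15 = (c - 5)·(c - 3)
Cancel the common factors (c - 7), (c - 3), (c - 5).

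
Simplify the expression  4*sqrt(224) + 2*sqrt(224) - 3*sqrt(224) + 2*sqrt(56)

4*sqrt(224) = 16*sqrt(14); 2*sqrt(224) = 8*sqrt(14); 3*sqrt(224) = 12*sqrt(14); 2*sqrt(56) = 4*sqrt(14)
Combine: (16 + 8 - 12 + 4)·sqrt(14) = 16*sqrt(14)

16*sqrt(14)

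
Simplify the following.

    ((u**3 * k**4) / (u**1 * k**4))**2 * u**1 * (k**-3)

Inside the bracket: u**2
Raise to the power 2: u**4
Multiply by u**1 * (k**-3): add exponents.

u**5/k**3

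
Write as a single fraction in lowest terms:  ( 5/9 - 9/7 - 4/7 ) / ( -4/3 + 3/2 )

Numerator: 5/9 - 9/7 - 4/7 = -82/63
Denominator: -4/3 + 3/2 = 1/6
Divide: (-82/63) · (6) = -164/21

-164/21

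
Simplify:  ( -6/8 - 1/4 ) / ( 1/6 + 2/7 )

-42/19

Numerator: -6/8 - 1/4 = -1
Denominator: 1/6 + 2/7 = 19/42
Divide: (-1) · (42/19) = -42/19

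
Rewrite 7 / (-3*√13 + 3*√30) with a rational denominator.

Multiply numerator and denominator by 3*√13 + 3*√30.
Denominator becomes 153; numerator becomes 21*√13 + 21*√30.

(7*√13 + 7*√30)/51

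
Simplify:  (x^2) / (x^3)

1/x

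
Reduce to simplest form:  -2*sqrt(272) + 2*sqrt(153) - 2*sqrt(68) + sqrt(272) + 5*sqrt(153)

2*sqrt(272) = 8*sqrt(17); 2*sqrt(153) = 6*sqrt(17); 2*sqrt(68) = 4*sqrt(17); sqrt(272) = 4*sqrt(17); 5*sqrt(153) = 15*sqrt(17)
Combine: (-8 + 6 - 4 + 4 + 15)·sqrt(17) = 13*sqrt(17)

13*sqrt(17)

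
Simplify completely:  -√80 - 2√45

√80 = 4*√5; 2√45 = 6*√5
Combine: (-4 - 6)·√5 = -10*√5

-10*√5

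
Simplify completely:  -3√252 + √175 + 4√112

3√252 = 18*√7; √175 = 5*√7; 4√112 = 16*√7
Combine: (-18 + 5 + 16)·√7 = 3*√7

3*√7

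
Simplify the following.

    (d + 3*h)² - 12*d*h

(d - 3*h)²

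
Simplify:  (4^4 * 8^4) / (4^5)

4^4 = 2^8; 8^4 = 2^12; 4^5 = 2^10
Combine exponents: 2^10

2^10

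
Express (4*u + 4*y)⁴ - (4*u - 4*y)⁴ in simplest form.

Only the odd-power cross terms survive.

2048*u*y*(u² + y²)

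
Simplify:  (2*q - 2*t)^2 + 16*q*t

Expand the square and combine the 16*q*t term.

4*(q + t)^2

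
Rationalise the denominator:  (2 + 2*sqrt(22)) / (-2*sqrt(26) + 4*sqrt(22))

(sqrt(26) + 2*sqrt(22) + 2*sqrt(143) + 44)/62

Multiply numerator and denominator by 2*sqrt(26) + 4*sqrt(22).
Denominator becomes 248; numerator becomes 4*sqrt(26) + 8*sqrt(22) + 8*sqrt(143) + 176.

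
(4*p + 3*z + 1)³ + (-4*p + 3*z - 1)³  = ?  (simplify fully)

18*z*(16*p² + 8*p + 3*z² + 1)

Write as f((3*z),(4*p + 1)) + f((3*z),-(4*p + 1)) and expand.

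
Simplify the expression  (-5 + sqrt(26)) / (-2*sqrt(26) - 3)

(-67 + 13*sqrt(26))/95

Multiply numerator and denominator by -3 + 2*sqrt(26).
Denominator becomes -95; numerator becomes -13*sqrt(26) + 67.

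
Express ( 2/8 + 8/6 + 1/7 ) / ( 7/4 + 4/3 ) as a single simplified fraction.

Numerator: 2/8 + 8/6 + 1/7 = 145/84
Denominator: 7/4 + 4/3 = 37/12
Divide: (145/84) · (12/37) = 145/259

145/259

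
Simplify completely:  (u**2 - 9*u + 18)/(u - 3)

Factor: u**2 - 9*u + 18 = (u - 3)*(u - 6)
Cancel the common factor (u - 3).

u - 6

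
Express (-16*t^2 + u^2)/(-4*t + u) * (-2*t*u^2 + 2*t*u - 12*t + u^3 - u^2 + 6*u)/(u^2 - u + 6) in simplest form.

-8*t^2 + 2*t*u + u^2

Factor: -16*t^2 + u^2 = (-4*t + u)*(4*t + u);  -2*t*u^2 + 2*t*u - 12*t + u^3 - u^2 + 6*u = (u^2 - u + 6)*(-2*t + u)
Cancel the common factors (u^2 - u + 6), (-4*t + u).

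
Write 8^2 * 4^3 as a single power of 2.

2^12

8^2 = 2^6; 4^3 = 2^6
Combine exponents: 2^12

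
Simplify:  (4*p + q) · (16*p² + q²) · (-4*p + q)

Telescope via difference of squares: (q+(4*p))(q-(4*p)) = -16*p² + q², then repeat with the next factor.

-256*p⁴ + q⁴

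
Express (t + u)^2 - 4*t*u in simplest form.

Expand the square and combine the 4*t*u term.

(t - u)^2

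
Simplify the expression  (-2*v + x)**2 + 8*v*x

(2*v + x)**2

After expansion: 4*v**2 + 4*v*x + x**2 — a perfect-square trinomial.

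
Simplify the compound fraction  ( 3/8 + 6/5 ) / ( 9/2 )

7/20

Numerator: 3/8 + 6/5 = 63/40
Denominator: 9/2 = 9/2
Divide: (63/40) · (2/9) = 7/20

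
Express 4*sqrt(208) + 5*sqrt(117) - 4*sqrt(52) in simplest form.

23*sqrt(13)

4*sqrt(208) = 16*sqrt(13); 5*sqrt(117) = 15*sqrt(13); 4*sqrt(52) = 8*sqrt(13)
Combine: (16 + 15 - 8)·sqrt(13) = 23*sqrt(13)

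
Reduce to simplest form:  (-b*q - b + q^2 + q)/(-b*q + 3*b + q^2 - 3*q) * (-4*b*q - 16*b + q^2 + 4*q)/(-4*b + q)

Factor: -b*q - b + q^2 + q = (q + 1)*(-b + q);  -b*q + 3*b + q^2 - 3*q = (-b + q)*(q - 3);  -4*b*q - 16*b + q^2 + 4*q = (q + 4)*(-4*b + q)
Cancel the common factors (-4*b + q), (-b + q).

(q^2 + 5*q + 4)/(q - 3)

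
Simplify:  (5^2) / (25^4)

5^2 = 5^2; 25^4 = 5^8
Combine exponents: 5^(-6)

5^(-6)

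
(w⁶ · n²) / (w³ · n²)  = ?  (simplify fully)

Quotient: w³

w³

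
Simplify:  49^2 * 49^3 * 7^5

7^15

49^2 = 7^4; 49^3 = 7^6; 7^5 = 7^5
Combine exponents: 7^15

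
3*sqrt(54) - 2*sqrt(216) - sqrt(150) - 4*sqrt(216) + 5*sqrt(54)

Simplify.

3*sqrt(54) = 9*sqrt(6); 2*sqrt(216) = 12*sqrt(6); sqrt(150) = 5*sqrt(6); 4*sqrt(216) = 24*sqrt(6); 5*sqrt(54) = 15*sqrt(6)
Combine: (9 - 12 - 5 - 24 + 15)·sqrt(6) = -17*sqrt(6)

-17*sqrt(6)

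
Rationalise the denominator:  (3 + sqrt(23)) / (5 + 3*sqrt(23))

Multiply numerator and denominator by -3*sqrt(23) + 5.
Denominator becomes -182; numerator becomes -54 - 4*sqrt(23).

(2*sqrt(23) + 27)/91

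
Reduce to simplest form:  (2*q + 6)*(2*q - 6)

(2*q)**2 - (6)**2 = 4*q**2 - 36.

4*q**2 - 36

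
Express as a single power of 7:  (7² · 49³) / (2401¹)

7² = 7^2; 49³ = 7^6; 2401¹ = 7^4
Combine exponents: 7^4

7^4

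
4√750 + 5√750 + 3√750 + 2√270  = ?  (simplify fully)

4√750 = 20*√30; 5√750 = 25*√30; 3√750 = 15*√30; 2√270 = 6*√30
Combine: (20 + 25 + 15 + 6)·√30 = 66*√30

66*√30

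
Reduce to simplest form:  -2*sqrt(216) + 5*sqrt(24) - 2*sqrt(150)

2*sqrt(216) = 12*sqrt(6); 5*sqrt(24) = 10*sqrt(6); 2*sqrt(150) = 10*sqrt(6)
Combine: (-12 + 10 - 10)·sqrt(6) = -12*sqrt(6)

-12*sqrt(6)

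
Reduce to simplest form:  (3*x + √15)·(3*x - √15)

9*x² - 15

Difference of squares with P = 3*x, Q = √15.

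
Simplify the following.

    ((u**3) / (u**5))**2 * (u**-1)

Inside the bracket: (u**-2)
Raise to the power 2: (u**-4)
Multiply by (u**-1): add exponents.

u**(-5)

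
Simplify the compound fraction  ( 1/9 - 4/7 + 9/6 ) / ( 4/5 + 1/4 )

1310/1323

Numerator: 1/9 - 4/7 + 9/6 = 131/126
Denominator: 4/5 + 1/4 = 21/20
Divide: (131/126) · (20/21) = 1310/1323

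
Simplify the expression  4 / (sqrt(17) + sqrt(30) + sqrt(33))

Group as (sqrt(17) + sqrt(30)) + sqrt(33); multiply by (sqrt(17) + sqrt(30)) - sqrt(33), then rationalise the remaining surd.

(-6*sqrt(1870) + 14*sqrt(33) + 20*sqrt(30) + 46*sqrt(17))/461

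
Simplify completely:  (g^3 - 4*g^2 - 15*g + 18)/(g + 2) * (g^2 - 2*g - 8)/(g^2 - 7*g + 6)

Factor: g^3 - 4*g^2 - 15*g + 18 = (g - 1)*(g + 3)*(g - 6);  g^2 - 2*g - 8 = (g + 2)*(g - 4);  g^2 - 7*g + 6 = (g - 1)*(g - 6)
Cancel the common factors (g + 2), (g - 6), (g - 1).

g^2 - g - 12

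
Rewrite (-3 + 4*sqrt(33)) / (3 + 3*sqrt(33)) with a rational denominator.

Multiply numerator and denominator by -3*sqrt(33) + 3.
Denominator becomes -288; numerator becomes -405 + 21*sqrt(33).

(-7*sqrt(33) + 135)/96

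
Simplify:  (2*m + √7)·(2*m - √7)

Product of conjugates: (P+Q)(P-Q) = P^2 - Q^2.

4*m² - 7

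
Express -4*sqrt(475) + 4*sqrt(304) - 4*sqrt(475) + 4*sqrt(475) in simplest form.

4*sqrt(475) = 20*sqrt(19); 4*sqrt(304) = 16*sqrt(19); 4*sqrt(475) = 20*sqrt(19); 4*sqrt(475) = 20*sqrt(19)
Combine: (-20 + 16 - 20 + 20)·sqrt(19) = -4*sqrt(19)

-4*sqrt(19)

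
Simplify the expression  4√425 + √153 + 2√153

29*√17

4√425 = 20*√17; √153 = 3*√17; 2√153 = 6*√17
Combine: (20 + 3 + 6)·√17 = 29*√17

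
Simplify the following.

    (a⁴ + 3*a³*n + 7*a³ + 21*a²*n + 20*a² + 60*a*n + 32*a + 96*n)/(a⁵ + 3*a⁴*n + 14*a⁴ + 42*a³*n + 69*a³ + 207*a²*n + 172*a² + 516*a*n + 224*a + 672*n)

Factor: a⁴ + 3*a³*n + 7*a³ + 21*a²*n + 20*a² + 60*a*n + 32*a + 96*n = (a² + 3*a + 8)·(a + 3*n)·(a + 4);  a⁵ + 3*a⁴*n + 14*a⁴ + 42*a³*n + 69*a³ + 207*a²*n + 172*a² + 516*a*n + 224*a + 672*n = (a + 7)·(a² + 3*a + 8)·(a + 3*n)·(a + 4)
Cancel the common factors (a² + 3*a + 8), (a + 4), (a + 3*n).

1/(a + 7)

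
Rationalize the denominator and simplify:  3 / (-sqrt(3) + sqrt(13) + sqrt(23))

Group as (sqrt(13) + sqrt(23)) - sqrt(3); multiply by (sqrt(13) + sqrt(23)) + sqrt(3), then rationalise the remaining surd.

(-99*sqrt(3) - 21*sqrt(23) + 39*sqrt(13) + 6*sqrt(897))/107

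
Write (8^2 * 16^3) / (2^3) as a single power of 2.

2^15

8^2 = 2^6; 16^3 = 2^12; 2^3 = 2^3
Combine exponents: 2^15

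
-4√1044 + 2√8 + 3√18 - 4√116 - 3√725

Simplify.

-47*√29 + 13*√2

4√1044 = 24*√29; 2√8 = 4*√2; 3√18 = 9*√2; 4√116 = 8*√29; 3√725 = 15*√29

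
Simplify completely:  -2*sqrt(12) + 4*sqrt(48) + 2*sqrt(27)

18*sqrt(3)

2*sqrt(12) = 4*sqrt(3); 4*sqrt(48) = 16*sqrt(3); 2*sqrt(27) = 6*sqrt(3)
Combine: (-4 + 16 + 6)·sqrt(3) = 18*sqrt(3)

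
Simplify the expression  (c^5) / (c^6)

Quotient: (c^-1)

1/c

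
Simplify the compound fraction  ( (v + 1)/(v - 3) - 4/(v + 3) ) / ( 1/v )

Numerator: (v + 1)/(v - 3) - 4/(v + 3) = (v² + 15)/(v² - 9)
Denominator: 1/v = 1/v
Divide: ((v² + 15)/(v² - 9)) · (v) = (v³ + 15*v)/(v² - 9)

(v³ + 15*v)/(v² - 9)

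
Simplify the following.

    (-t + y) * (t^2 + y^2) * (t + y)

-t^4 + y^4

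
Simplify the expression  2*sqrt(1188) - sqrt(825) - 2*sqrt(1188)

-5*sqrt(33)

2*sqrt(1188) = 12*sqrt(33); sqrt(825) = 5*sqrt(33); 2*sqrt(1188) = 12*sqrt(33)
Combine: (12 - 5 - 12)·sqrt(33) = -5*sqrt(33)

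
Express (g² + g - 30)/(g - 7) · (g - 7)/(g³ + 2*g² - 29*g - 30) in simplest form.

Factor: g² + g - 30 = (g - 5)·(g + 6);  g³ + 2*g² - 29*g - 30 = (g - 5)·(g + 1)·(g + 6)
Cancel the common factors (g + 6), (g - 5), (g - 7).

1/(g + 1)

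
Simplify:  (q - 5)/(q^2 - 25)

Factor: q^2 - 25 = (q + 5)*(q - 5)
Cancel the common factor (q - 5).

1/(q + 5)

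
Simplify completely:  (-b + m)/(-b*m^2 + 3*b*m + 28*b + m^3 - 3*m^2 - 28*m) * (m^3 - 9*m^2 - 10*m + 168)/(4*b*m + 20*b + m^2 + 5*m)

(m - 6)/(4*b*m + 20*b + m^2 + 5*m)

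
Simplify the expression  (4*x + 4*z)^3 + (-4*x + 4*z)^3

128*z*(3*x^2 + z^2)

Binomially expand both and collect terms in (4*z), (4*x).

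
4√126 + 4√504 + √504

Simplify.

42*√14

4√126 = 12*√14; 4√504 = 24*√14; √504 = 6*√14
Combine: (12 + 24 + 6)·√14 = 42*√14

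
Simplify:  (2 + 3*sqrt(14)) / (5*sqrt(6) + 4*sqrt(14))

Multiply numerator and denominator by -5*sqrt(6) + 4*sqrt(14).
Denominator becomes 74; numerator becomes -30*sqrt(21) - 10*sqrt(6) + 8*sqrt(14) + 168.

(-15*sqrt(21) - 5*sqrt(6) + 4*sqrt(14) + 84)/37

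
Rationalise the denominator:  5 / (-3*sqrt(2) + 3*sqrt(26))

Multiply numerator and denominator by 3*sqrt(2) + 3*sqrt(26).
Denominator becomes 216; numerator becomes 15*sqrt(2) + 15*sqrt(26).

(5*sqrt(2) + 5*sqrt(26))/72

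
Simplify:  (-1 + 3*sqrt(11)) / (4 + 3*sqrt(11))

(-15*sqrt(11) + 103)/83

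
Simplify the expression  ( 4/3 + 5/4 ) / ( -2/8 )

-31/3

Numerator: 4/3 + 5/4 = 31/12
Denominator: -2/8 = -1/4
Divide: (31/12) · (-4) = -31/3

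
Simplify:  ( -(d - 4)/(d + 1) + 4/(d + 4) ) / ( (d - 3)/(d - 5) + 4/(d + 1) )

(-d**3 + 9*d**2 - 100)/(d**3 + 6*d**2 - 15*d - 92)

Numerator: -(d - 4)/(d + 1) + 4/(d + 4) = (-d**2 + 4*d + 20)/(d**2 + 5*d + 4)
Denominator: (d - 3)/(d - 5) + 4/(d + 1) = (d**2 + 2*d - 23)/(d**2 - 4*d - 5)
Divide: ((-d**2 + 4*d + 20)/(d**2 + 5*d + 4)) · ((d**2 - 4*d - 5)/(d**2 + 2*d - 23)) = (-d**3 + 9*d**2 - 100)/(d**3 + 6*d**2 - 15*d - 92)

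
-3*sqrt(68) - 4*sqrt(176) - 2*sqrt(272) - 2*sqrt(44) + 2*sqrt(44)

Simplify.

-14*sqrt(17) - 16*sqrt(11)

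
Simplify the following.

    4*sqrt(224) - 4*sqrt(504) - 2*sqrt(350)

-18*sqrt(14)

4*sqrt(224) = 16*sqrt(14); 4*sqrt(504) = 24*sqrt(14); 2*sqrt(350) = 10*sqrt(14)
Combine: (16 - 24 - 10)·sqrt(14) = -18*sqrt(14)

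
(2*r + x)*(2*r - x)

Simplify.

Product of conjugates: (P+Q)(P-Q) = P^2 - Q^2.

4*r^2 - x^2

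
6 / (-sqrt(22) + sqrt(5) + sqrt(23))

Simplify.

(-9*sqrt(22) + 6*sqrt(23) + 60*sqrt(5) + 3*sqrt(2530))/106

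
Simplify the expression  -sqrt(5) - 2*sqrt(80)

-9*sqrt(5)

sqrt(5) = sqrt(5); 2*sqrt(80) = 8*sqrt(5)
Combine: (-1 - 8)·sqrt(5) = -9*sqrt(5)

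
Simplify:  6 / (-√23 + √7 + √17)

(-6*√23 + 78*√17 + 198*√7 + 12*√2737)/475

Group as (√7 + √17) - √23; multiply by (√7 + √17) + √23, then rationalise the remaining surd.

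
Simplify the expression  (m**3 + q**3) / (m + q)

m**2 - m*q + q**2

Factor as (a+b)(a**2-ab+b**2) with a=q, b=m.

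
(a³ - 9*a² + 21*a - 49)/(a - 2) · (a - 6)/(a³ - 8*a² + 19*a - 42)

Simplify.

(a - 7)/(a - 2)

Factor: a³ - 9*a² + 21*a - 49 = (a - 7)·(a² - 2*a + 7);  a³ - 8*a² + 19*a - 42 = (a - 6)·(a² - 2*a + 7)
Cancel the common factors (a² - 2*a + 7), (a - 6).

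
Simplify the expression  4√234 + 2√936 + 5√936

4√234 = 12*√26; 2√936 = 12*√26; 5√936 = 30*√26
Combine: (12 + 12 + 30)·√26 = 54*√26

54*√26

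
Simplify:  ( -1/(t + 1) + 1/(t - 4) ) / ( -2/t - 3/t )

Numerator: -1/(t + 1) + 1/(t - 4) = 5/(t^2 - 3*t - 4)
Denominator: -2/t - 3/t = -5/t
Divide: (5/(t^2 - 3*t - 4)) · (-t/5) = -t/(t^2 - 3*t - 4)

-t/(t^2 - 3*t - 4)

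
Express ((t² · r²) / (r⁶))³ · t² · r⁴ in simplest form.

Inside the bracket: t² · (r^-4)
Raise to the power 3: t⁶ · (r^-12)
Multiply by t² · r⁴: add exponents.

t⁸/r⁸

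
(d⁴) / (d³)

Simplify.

d

Quotient: d¹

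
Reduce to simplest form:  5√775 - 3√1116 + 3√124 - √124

11*√31

5√775 = 25*√31; 3√1116 = 18*√31; 3√124 = 6*√31; √124 = 2*√31
Combine: (25 - 18 + 6 - 2)·√31 = 11*√31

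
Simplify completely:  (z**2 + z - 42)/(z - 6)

Factor: z**2 + z - 42 = (z + 7)*(z - 6)
Cancel the common factor (z - 6).

z + 7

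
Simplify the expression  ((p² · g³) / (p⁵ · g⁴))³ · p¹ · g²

Inside the bracket: (p^-3) · (g^-1)
Raise to the power 3: (p^-9) · (g^-3)
Multiply by p¹ · g²: add exponents.

1/(g*p⁸)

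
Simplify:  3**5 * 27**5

3**5 = 3**5; 27**5 = 3**15
Combine exponents: 3**20

3**20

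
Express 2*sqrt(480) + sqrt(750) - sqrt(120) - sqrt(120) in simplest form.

2*sqrt(480) = 8*sqrt(30); sqrt(750) = 5*sqrt(30); sqrt(120) = 2*sqrt(30); sqrt(120) = 2*sqrt(30)
Combine: (8 + 5 - 2 - 2)·sqrt(30) = 9*sqrt(30)

9*sqrt(30)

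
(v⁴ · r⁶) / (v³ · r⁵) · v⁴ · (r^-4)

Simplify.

Quotient: v¹ · r¹
Multiply by v⁴ · (r^-4): add exponents.

v⁵/r³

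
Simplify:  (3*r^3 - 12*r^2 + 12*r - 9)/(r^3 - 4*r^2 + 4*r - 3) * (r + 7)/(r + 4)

Factor: 3*r^3 - 12*r^2 + 12*r - 9 = 3*(r^2 - r + 1)*(r - 3);  r^3 - 4*r^2 + 4*r - 3 = (r - 3)*(r^2 - r + 1)
Cancel the common factors (r^2 - r + 1), (r - 3).

(3*r + 21)/(r + 4)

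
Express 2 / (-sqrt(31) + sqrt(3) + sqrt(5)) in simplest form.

Group as (sqrt(3) + sqrt(5)) - sqrt(31); multiply by (sqrt(3) + sqrt(5)) + sqrt(31), then rationalise the remaining surd.

(-46*sqrt(31) - 58*sqrt(5) - 66*sqrt(3) - 4*sqrt(465))/469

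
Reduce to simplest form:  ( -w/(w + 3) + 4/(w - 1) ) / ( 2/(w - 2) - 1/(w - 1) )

(-w³ + 7*w² + 2*w - 24)/(w² + 3*w)

Numerator: -w/(w + 3) + 4/(w - 1) = (-w² + 5*w + 12)/(w² + 2*w - 3)
Denominator: 2/(w - 2) - 1/(w - 1) = w/(w² - 3*w + 2)
Divide: ((-w² + 5*w + 12)/(w² + 2*w - 3)) · ((w² - 3*w + 2)/w) = (-w³ + 7*w² + 2*w - 24)/(w² + 3*w)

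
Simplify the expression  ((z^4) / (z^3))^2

Inside the bracket: z^1
Raise to the power 2: z^2

z^2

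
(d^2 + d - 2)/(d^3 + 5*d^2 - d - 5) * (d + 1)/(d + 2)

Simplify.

1/(d + 5)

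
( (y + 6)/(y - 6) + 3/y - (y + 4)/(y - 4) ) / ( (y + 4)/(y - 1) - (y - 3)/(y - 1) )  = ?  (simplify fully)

Numerator: (y + 6)/(y - 6) + 3/y - (y + 4)/(y - 4) = (7*y² - 30*y + 72)/(y³ - 10*y² + 24*y)
Denominator: (y + 4)/(y - 1) - (y - 3)/(y - 1) = 7/(y - 1)
Divide: ((7*y² - 30*y + 72)/(y³ - 10*y² + 24*y)) · (y/7 - 1/7) = (7*y³ - 37*y² + 102*y - 72)/(7*y³ - 70*y² + 168*y)

(7*y³ - 37*y² + 102*y - 72)/(7*y³ - 70*y² + 168*y)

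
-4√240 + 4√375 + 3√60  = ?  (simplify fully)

10*√15

4√240 = 16*√15; 4√375 = 20*√15; 3√60 = 6*√15
Combine: (-16 + 20 + 6)·√15 = 10*√15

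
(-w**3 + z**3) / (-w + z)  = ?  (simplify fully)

w**2 + w*z + z**2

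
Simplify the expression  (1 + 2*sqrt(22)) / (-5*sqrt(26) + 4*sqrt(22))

Multiply numerator and denominator by 4*sqrt(22) + 5*sqrt(26).
Denominator becomes -298; numerator becomes 4*sqrt(22) + 5*sqrt(26) + 176 + 20*sqrt(143).

(-20*sqrt(143) - 176 - 5*sqrt(26) - 4*sqrt(22))/298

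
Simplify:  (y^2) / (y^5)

y^(-3)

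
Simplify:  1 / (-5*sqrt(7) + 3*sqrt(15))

Multiply numerator and denominator by 3*sqrt(15) + 5*sqrt(7).
Denominator becomes -40; numerator becomes 3*sqrt(15) + 5*sqrt(7).

(-5*sqrt(7) - 3*sqrt(15))/40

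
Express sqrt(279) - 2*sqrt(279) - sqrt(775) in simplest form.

-8*sqrt(31)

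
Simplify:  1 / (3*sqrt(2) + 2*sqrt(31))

(-3*sqrt(2) + 2*sqrt(31))/106

Multiply numerator and denominator by -3*sqrt(2) + 2*sqrt(31).
Denominator becomes 106; numerator becomes -3*sqrt(2) + 2*sqrt(31).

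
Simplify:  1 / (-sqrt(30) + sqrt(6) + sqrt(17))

Group as (sqrt(6) + sqrt(17)) - sqrt(30); multiply by (sqrt(6) + sqrt(17)) + sqrt(30), then rationalise the remaining surd.

(7*sqrt(30) + 19*sqrt(17) + 41*sqrt(6) + 12*sqrt(85))/359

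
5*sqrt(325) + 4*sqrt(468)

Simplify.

5*sqrt(325) = 25*sqrt(13); 4*sqrt(468) = 24*sqrt(13)
Combine: (25 + 24)·sqrt(13) = 49*sqrt(13)

49*sqrt(13)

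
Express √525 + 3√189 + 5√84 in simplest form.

24*√21

√525 = 5*√21; 3√189 = 9*√21; 5√84 = 10*√21
Combine: (5 + 9 + 10)·√21 = 24*√21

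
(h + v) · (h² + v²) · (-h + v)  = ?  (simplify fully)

-h⁴ + v⁴

Pair the conjugate factors: (v+h)(v-h) = -h² + v², then repeat with the next factor.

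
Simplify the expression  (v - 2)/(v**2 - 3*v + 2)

Factor: v**2 - 3*v + 2 = (v - 1)*(v - 2)
Cancel the common factor (v - 2).

1/(v - 1)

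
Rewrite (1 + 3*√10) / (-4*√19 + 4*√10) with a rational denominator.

(-3*√190 - 30 - √19 - √10)/36

Multiply numerator and denominator by 4*√10 + 4*√19.
Denominator becomes -144; numerator becomes 4*√10 + 4*√19 + 120 + 12*√190.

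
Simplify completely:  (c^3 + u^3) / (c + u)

u^3 + c^3 = (c + u)(c^2 - c*u + u^2).

c^2 - c*u + u^2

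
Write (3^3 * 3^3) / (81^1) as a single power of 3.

3^2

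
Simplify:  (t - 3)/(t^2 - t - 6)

Factor: t^2 - t - 6 = (t - 3)*(t + 2)
Cancel the common factor (t - 3).

1/(t + 2)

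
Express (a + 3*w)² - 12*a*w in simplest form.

Expanding gives a² - 6*a*w + 9*w², a perfect square.

(a - 3*w)²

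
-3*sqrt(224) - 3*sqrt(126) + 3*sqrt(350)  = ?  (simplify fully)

-6*sqrt(14)

3*sqrt(224) = 12*sqrt(14); 3*sqrt(126) = 9*sqrt(14); 3*sqrt(350) = 15*sqrt(14)
Combine: (-12 - 9 + 15)·sqrt(14) = -6*sqrt(14)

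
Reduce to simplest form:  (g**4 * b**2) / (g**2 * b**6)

Quotient: g**2 * (b**-4)

g**2/b**4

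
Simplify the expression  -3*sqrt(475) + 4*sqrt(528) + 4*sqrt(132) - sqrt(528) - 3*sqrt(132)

-15*sqrt(19) + 14*sqrt(33)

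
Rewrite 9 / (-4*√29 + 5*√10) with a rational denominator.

(-36*√29 - 45*√10)/214

Multiply numerator and denominator by 5*√10 + 4*√29.
Denominator becomes -214; numerator becomes 45*√10 + 36*√29.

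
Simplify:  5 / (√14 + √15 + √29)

Group as (√14 + √15) + √29; multiply by (√14 + √15) - √29, then rationalise the remaining surd.

(-√6090 + 14*√15 + 15*√14)/84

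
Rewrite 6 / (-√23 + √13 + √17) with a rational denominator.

Group as (√13 + √17) - √23; multiply by (√13 + √17) + √23, then rationalise the remaining surd.

(-42*√23 + 114*√17 + 162*√13 + 12*√5083)/835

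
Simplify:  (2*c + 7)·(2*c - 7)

4*c² - 49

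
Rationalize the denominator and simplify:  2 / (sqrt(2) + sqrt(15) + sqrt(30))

(-34*sqrt(15) - 86*sqrt(2) + 120 + 26*sqrt(30))/49

Group as (sqrt(15) + sqrt(30)) + sqrt(2); multiply by (sqrt(15) + sqrt(30)) - sqrt(2), then rationalise the remaining surd.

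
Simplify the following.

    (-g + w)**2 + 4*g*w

Expanding gives g**2 + 2*g*w + w**2, a perfect square.

(g + w)**2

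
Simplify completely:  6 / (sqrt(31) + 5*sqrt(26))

Multiply numerator and denominator by -5*sqrt(26) + sqrt(31).
Denominator becomes -619; numerator becomes -30*sqrt(26) + 6*sqrt(31).

(-6*sqrt(31) + 30*sqrt(26))/619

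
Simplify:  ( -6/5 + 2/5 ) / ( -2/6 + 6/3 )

-12/25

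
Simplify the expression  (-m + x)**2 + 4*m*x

(m + x)**2

Expanding gives m**2 + 2*m*x + x**2, a perfect square.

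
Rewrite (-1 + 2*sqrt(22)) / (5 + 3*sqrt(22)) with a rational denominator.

Multiply numerator and denominator by -3*sqrt(22) + 5.
Denominator becomes -173; numerator becomes -137 + 13*sqrt(22).

(-13*sqrt(22) + 137)/173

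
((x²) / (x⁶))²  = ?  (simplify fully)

x^(-8)

Inside the bracket: (x^-4)
Raise to the power 2: (x^-8)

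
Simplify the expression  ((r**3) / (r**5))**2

r**(-4)

Inside the bracket: (r**-2)
Raise to the power 2: (r**-4)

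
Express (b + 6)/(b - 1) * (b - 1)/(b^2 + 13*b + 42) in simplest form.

1/(b + 7)

Factor: b^2 + 13*b + 42 = (b + 6)*(b + 7)
Cancel the common factors (b - 1), (b + 6).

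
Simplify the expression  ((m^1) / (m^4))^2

m^(-6)

Inside the bracket: (m^-3)
Raise to the power 2: (m^-6)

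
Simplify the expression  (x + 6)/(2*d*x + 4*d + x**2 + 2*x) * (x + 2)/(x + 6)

Factor: 2*d*x + 4*d + x**2 + 2*x = (x + 2)*(2*d + x)
Cancel the common factors (x + 6), (x + 2).

1/(2*d + x)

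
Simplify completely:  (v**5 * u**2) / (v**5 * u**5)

Quotient: (u**-3)

u**(-3)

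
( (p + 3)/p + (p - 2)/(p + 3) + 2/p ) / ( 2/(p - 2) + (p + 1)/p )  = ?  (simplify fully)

Numerator: (p + 3)/p + (p - 2)/(p + 3) + 2/p = (2*p^2 + 6*p + 15)/(p^2 + 3*p)
Denominator: 2/(p - 2) + (p + 1)/p = (p^2 + p - 2)/(p^2 - 2*p)
Divide: ((2*p^2 + 6*p + 15)/(p^2 + 3*p)) · ((p^2 - 2*p)/(p^2 + p - 2)) = (2*p^3 + 2*p^2 + 3*p - 30)/(p^3 + 4*p^2 + p - 6)

(2*p^3 + 2*p^2 + 3*p - 30)/(p^3 + 4*p^2 + p - 6)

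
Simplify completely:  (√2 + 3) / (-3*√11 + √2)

Multiply numerator and denominator by √2 + 3*√11.
Denominator becomes -97; numerator becomes 2 + 3*√2 + 3*√22 + 9*√11.

(-9*√11 - 3*√22 - 3*√2 - 2)/97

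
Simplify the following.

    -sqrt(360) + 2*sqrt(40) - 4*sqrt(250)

sqrt(360) = 6*sqrt(10); 2*sqrt(40) = 4*sqrt(10); 4*sqrt(250) = 20*sqrt(10)
Combine: (-6 + 4 - 20)·sqrt(10) = -22*sqrt(10)

-22*sqrt(10)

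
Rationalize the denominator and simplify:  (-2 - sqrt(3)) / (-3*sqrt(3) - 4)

(1 + 2*sqrt(3))/11

Multiply numerator and denominator by -4 + 3*sqrt(3).
Denominator becomes -11; numerator becomes -2*sqrt(3) - 1.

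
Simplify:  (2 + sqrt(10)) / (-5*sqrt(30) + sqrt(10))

Multiply numerator and denominator by sqrt(10) + 5*sqrt(30).
Denominator becomes -740; numerator becomes 2*sqrt(10) + 10 + 10*sqrt(30) + 50*sqrt(3).

(-25*sqrt(3) - 5*sqrt(30) - 5 - sqrt(10))/370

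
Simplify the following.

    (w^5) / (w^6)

1/w

Quotient: (w^-1)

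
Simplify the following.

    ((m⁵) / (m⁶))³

m^(-3)

Inside the bracket: (m^-1)
Raise to the power 3: (m^-3)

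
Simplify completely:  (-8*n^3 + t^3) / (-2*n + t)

4*n^2 + 2*n*t + t^2

t^3 - (2*n)^3 = (-2*n + t)(4*n^2 + 2*n*t + t^2).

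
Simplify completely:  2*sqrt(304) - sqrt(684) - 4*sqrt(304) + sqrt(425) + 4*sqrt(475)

2*sqrt(304) = 8*sqrt(19); sqrt(684) = 6*sqrt(19); 4*sqrt(304) = 16*sqrt(19); sqrt(425) = 5*sqrt(17); 4*sqrt(475) = 20*sqrt(19)

5*sqrt(17) + 6*sqrt(19)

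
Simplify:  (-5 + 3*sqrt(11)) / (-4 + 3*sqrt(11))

Multiply numerator and denominator by -3*sqrt(11) - 4.
Denominator becomes -83; numerator becomes -79 + 3*sqrt(11).

(-3*sqrt(11) + 79)/83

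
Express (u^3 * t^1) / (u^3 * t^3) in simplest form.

Quotient: (t^-2)

t^(-2)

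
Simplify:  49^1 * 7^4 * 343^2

49^1 = 7^2; 7^4 = 7^4; 343^2 = 7^6
Combine exponents: 7^12

7^12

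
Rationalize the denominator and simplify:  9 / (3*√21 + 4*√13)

(-27*√21 + 36*√13)/19

Multiply numerator and denominator by -3*√21 + 4*√13.
Denominator becomes 19; numerator becomes -27*√21 + 36*√13.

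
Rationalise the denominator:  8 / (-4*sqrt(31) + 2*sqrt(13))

(-8*sqrt(31) - 4*sqrt(13))/111

Multiply numerator and denominator by 2*sqrt(13) + 4*sqrt(31).
Denominator becomes -444; numerator becomes 16*sqrt(13) + 32*sqrt(31).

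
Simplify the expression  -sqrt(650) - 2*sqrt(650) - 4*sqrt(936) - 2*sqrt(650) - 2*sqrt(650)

sqrt(650) = 5*sqrt(26); 2*sqrt(650) = 10*sqrt(26); 4*sqrt(936) = 24*sqrt(26); 2*sqrt(650) = 10*sqrt(26); 2*sqrt(650) = 10*sqrt(26)
Combine: (-5 - 10 - 24 - 10 - 10)·sqrt(26) = -59*sqrt(26)

-59*sqrt(26)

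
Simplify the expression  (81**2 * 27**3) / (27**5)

81**2 = 3**8; 27**3 = 3**9; 27**5 = 3**15
Combine exponents: 3**2

3**2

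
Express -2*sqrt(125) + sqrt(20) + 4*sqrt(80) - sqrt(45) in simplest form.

2*sqrt(125) = 10*sqrt(5); sqrt(20) = 2*sqrt(5); 4*sqrt(80) = 16*sqrt(5); sqrt(45) = 3*sqrt(5)
Combine: (-10 + 2 + 16 - 3)·sqrt(5) = 5*sqrt(5)

5*sqrt(5)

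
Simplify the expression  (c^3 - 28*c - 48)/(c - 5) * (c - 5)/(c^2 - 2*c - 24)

c + 2

Factor: c^3 - 28*c - 48 = (c + 2)*(c + 4)*(c - 6);  c^2 - 2*c - 24 = (c + 4)*(c - 6)
Cancel the common factors (c - 5), (c - 6), (c + 4).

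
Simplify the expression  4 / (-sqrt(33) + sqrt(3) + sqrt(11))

Group as (sqrt(3) + sqrt(11)) - sqrt(33); multiply by (sqrt(3) + sqrt(11)) + sqrt(33), then rationalise the remaining surd.

(-76*sqrt(33) - 100*sqrt(11) - 164*sqrt(3) - 264)/229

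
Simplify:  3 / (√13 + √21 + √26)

(-39*√42 + 12*√26 + 27*√21 + 51*√13)/514

Group as (√13 + √26) + √21; multiply by (√13 + √26) - √21, then rationalise the remaining surd.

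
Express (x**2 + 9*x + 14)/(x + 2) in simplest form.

x + 7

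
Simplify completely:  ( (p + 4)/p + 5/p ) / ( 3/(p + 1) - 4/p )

(-p^2 - 10*p - 9)/(p + 4)

Numerator: (p + 4)/p + 5/p = (p + 9)/p
Denominator: 3/(p + 1) - 4/p = (-p - 4)/(p^2 + p)
Divide: ((p + 9)/p) · ((p^2 + p)/(-p - 4)) = (-p^2 - 10*p - 9)/(p + 4)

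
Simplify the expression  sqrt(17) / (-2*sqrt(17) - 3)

(-34 + 3*sqrt(17))/59

Multiply numerator and denominator by -3 + 2*sqrt(17).
Denominator becomes -59; numerator becomes -3*sqrt(17) + 34.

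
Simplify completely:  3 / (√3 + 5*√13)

Multiply numerator and denominator by -5*√13 + √3.
Denominator becomes -322; numerator becomes -15*√13 + 3*√3.

(-3*√3 + 15*√13)/322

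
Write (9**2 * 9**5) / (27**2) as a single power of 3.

3**8

9**2 = 3**4; 9**5 = 3**10; 27**2 = 3**6
Combine exponents: 3**8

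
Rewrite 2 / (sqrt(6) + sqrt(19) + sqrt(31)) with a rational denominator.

Group as (sqrt(6) + sqrt(31)) + sqrt(19); multiply by (sqrt(6) + sqrt(31)) - sqrt(19), then rationalise the remaining surd.

(-sqrt(3534) - 3*sqrt(31) + 9*sqrt(19) + 22*sqrt(6))/105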